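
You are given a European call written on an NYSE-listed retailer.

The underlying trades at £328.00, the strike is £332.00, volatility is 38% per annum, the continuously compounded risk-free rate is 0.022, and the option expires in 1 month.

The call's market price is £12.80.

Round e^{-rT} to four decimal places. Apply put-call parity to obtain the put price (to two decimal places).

£16.20

e^(−rT) = e^(−0.022·0.08333) = 0.9982
Put-call parity: C − P = S − K·e^(−rT) = 328 − 332·0.9982 = 328 − 331.4024 = -3.4024
P = C − (C − P) = 12.80 − (-3.4024) = 16.2024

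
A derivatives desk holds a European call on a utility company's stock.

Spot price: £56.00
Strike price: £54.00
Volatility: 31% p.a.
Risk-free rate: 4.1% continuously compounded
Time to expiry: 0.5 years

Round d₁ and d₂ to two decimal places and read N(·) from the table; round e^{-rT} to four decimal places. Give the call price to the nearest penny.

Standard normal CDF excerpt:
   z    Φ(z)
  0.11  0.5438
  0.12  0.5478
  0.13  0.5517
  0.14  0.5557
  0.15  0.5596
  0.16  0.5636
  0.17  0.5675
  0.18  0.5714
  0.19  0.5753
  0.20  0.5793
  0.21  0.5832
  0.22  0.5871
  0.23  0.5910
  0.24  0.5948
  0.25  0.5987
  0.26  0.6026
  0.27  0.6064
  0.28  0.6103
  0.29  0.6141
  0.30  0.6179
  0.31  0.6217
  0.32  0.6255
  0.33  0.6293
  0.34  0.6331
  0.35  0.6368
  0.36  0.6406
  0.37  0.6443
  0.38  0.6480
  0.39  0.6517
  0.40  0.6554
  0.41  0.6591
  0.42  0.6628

£6.48

σ√T = 0.31·√0.5 = 0.2192
ln(S/K) + (r + σ²/2)T = ln(56/54) + (0.041 + 0.31²/2)·0.5 = 0.0364 + 0.0445 = 0.0809
d₁ = 0.0809 / 0.2192 = 0.3690 ⇒ 0.37
d₂ = d₁ − σ√T = 0.3690 − 0.2192 = 0.1498 ⇒ 0.15
e^(−rT) = e^(−0.041·0.5) = 0.9797
C = 56·N(0.37) − 54·0.9797·N(0.15) = 56·0.6443 − 54·0.9797·0.5596 = 36.0808 − 29.6050 = 6.4758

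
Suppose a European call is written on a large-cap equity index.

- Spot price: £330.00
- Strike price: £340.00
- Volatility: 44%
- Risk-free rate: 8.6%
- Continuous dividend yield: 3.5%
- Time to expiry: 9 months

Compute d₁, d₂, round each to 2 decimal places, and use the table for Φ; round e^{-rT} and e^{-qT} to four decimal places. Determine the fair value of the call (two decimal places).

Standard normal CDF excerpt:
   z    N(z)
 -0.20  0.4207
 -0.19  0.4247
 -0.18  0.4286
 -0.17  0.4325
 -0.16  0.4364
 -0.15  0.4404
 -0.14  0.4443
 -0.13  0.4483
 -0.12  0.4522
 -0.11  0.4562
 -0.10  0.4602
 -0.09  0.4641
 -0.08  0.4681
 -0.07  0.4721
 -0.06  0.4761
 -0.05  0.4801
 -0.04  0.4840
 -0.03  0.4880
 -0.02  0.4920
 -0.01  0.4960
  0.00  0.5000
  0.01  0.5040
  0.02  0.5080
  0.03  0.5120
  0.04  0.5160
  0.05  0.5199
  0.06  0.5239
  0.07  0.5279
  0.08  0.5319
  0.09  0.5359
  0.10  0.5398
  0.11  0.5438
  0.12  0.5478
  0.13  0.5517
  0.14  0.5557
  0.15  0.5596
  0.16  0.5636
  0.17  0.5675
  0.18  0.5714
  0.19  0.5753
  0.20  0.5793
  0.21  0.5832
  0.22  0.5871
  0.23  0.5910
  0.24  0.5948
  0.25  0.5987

σ√T = 0.44 × 0.8660 = 0.3811
d₁ = [ln(330/340) + (0.086 − 0.035 + 0.44²/2)·0.75] / 0.3811 = [-0.0299 + 0.1108] / 0.3811 = 0.2126 ⇒ 0.21
d₂ = d₁ − σ√T = 0.2126 − 0.3811 = -0.1685 ⇒ -0.17
exp(−qT) = exp(−0.035·0.75) = 0.9741;  exp(−rT) = exp(−0.086·0.75) = 0.9375
N(d₁) = N(0.21) = 0.5832;  N(d₂) = N(-0.17) = 0.4325
C = 330·0.9741·0.5832 − 340·0.9375·0.4325 = 187.4714 − 137.8594 = 49.6120

£49.61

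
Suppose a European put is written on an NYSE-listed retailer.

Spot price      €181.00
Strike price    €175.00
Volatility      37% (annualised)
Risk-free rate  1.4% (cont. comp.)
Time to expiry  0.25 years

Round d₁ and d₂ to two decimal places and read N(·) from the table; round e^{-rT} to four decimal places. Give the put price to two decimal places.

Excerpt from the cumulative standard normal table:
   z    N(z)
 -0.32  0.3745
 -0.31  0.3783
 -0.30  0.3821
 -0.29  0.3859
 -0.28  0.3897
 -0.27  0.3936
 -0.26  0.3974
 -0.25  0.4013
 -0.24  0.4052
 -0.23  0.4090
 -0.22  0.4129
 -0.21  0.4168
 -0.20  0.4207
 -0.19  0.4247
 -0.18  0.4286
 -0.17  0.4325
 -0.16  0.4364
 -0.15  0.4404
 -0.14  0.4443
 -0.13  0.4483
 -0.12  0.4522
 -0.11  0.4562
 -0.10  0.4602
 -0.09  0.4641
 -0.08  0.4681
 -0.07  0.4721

σ√T = 0.37·√0.25 = 0.1850
d₁ = [ln(181/175) + (0.014 + ½·0.37²)·0.25] / (σ√T) = (0.0337 + 0.0206) / 0.1850 = 0.2936 ≈ 0.29
d₂ = 0.2936 − 0.1850 = 0.1086 ≈ 0.11
e^(−rT) = e^(−0.014·0.25) = 0.9965
P = 175·0.9965·N(-0.11) − 181·N(-0.29) = 175·0.9965·0.4562 − 181·0.3859 = 79.5556 − 69.8479 = 9.7077

€9.71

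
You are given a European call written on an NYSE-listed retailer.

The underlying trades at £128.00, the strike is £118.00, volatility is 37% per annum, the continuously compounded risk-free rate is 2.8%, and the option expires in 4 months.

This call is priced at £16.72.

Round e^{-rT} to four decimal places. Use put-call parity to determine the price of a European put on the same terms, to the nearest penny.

£5.62

exp(−rT) = exp(−0.028·0.3333) = 0.9907
Put-call parity: C − P = S − K·e^(−rT) = 128 − 118·0.9907 = 128 − 116.9026 = 11.0974
P = C − (C − P) = 16.72 − (11.0974) = 5.6226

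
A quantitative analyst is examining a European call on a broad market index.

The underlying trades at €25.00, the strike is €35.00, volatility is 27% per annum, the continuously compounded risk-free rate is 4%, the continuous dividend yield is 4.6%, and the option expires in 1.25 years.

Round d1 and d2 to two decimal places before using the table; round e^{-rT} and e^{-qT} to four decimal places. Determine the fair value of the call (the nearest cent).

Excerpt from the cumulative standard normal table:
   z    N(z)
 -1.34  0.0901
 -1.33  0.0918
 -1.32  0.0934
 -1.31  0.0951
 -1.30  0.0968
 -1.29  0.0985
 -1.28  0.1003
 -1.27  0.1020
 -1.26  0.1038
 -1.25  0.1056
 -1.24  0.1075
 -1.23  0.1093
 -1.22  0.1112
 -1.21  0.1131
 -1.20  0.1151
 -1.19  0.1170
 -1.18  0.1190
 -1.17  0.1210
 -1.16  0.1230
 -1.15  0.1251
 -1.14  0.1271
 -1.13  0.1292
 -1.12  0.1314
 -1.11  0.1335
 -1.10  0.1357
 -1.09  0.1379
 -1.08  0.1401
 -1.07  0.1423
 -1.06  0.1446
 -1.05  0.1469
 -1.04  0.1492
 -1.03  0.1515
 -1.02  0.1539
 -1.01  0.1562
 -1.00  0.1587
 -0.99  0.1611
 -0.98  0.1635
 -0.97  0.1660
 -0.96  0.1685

€0.52

σ√T = 0.27 × 1.1180 = 0.3019
d₁ = [ln(25/35) + (0.04 − 0.046 + ½·0.27²)·1.25] / (σ√T) = (-0.3365 + 0.0381) / 0.3019 = -0.9885 which rounds to -0.99
d₂ = -0.9885 − 0.3019 = -1.2904 which rounds to -1.29
exp(−qT) = exp(−0.046·1.25) = 0.9441;  exp(−rT) = exp(−0.04·1.25) = 0.9512
C = 25·0.9441·N(-0.99) − 35·0.9512·N(-1.29) = 25·0.9441·0.1611 − 35·0.9512·0.0985 = 3.8024 − 3.2793 = 0.5231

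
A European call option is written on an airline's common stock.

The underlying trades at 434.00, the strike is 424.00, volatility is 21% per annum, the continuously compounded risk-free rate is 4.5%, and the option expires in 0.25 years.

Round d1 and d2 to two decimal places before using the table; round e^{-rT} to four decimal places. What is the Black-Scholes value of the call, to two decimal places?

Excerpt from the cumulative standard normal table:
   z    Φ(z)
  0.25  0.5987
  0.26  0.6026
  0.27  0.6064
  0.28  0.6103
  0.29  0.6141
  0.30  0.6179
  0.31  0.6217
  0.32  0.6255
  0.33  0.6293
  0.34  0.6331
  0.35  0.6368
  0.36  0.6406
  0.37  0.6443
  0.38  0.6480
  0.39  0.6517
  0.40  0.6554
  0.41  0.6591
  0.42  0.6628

25.36

T = 0.25;  σ√T = 0.1050
d₁ = [ln(434/424) + (0.045 + 0.21²/2)·0.25] / 0.1050 = [0.0233 + 0.0168] / 0.1050 = 0.3817 ≈ 0.38
d₂ = d₁ − σ√T = 0.3817 − 0.1050 = 0.2767 ≈ 0.28
exp(−rT) = exp(−0.045·0.25) = 0.9888
C = 434·N(0.38) − 424·0.9888·N(0.28) = 434·0.6480 − 424·0.9888·0.6103 = 281.2320 − 255.8690 = 25.3630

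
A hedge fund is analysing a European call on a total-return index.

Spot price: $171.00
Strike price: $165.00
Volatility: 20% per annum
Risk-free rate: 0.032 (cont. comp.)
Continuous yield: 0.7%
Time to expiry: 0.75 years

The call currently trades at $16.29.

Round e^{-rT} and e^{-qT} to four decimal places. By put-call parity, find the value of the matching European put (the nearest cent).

e^(−qT) = e^(−0.007·0.75) = 0.9948;  e^(−rT) = e^(−0.032·0.75) = 0.9763
Put-call parity: C − P = S·e^(−qT) − K·e^(−rT) = 171·0.9948 − 165·0.9763 = 170.1108 − 161.0895 = 9.0213
P = C − (C − P) = 16.29 − (9.0213) = 7.2687

$7.27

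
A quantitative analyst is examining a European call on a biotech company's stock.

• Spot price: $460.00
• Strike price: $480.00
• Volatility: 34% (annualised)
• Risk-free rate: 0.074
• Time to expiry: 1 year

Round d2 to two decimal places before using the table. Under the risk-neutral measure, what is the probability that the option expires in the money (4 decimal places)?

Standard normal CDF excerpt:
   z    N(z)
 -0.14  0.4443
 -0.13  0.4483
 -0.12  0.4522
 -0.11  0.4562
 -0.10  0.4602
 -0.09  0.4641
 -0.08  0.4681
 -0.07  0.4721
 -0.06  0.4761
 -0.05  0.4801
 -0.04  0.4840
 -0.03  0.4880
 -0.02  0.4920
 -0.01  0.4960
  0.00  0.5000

0.4681

T = 1;  σ√T = 0.3400
ln(S/K) + (r + σ²/2)T = ln(460/480) + (0.074 + 0.34²/2)·1 = -0.0426 + 0.1318 = 0.0892
d₁ = 0.0892 / 0.3400 = 0.2625 → 0.26
d₂ = d₁ − σ√T = 0.2625 − 0.3400 = -0.0775 → -0.08
Risk-neutral Pr[S_T > K] = N(d₂) = N(-0.08) = 0.4681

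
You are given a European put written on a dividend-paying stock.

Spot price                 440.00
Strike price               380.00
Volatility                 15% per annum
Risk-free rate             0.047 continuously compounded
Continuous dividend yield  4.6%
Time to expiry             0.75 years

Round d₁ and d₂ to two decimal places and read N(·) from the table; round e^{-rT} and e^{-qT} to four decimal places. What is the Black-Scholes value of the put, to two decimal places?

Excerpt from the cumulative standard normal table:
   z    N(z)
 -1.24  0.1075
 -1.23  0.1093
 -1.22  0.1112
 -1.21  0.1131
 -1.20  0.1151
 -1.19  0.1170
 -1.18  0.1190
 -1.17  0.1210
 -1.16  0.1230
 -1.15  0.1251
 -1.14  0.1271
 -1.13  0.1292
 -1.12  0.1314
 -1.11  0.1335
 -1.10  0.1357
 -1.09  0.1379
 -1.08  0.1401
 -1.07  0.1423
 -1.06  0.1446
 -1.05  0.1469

3.28

σ√T = 0.15·√0.75 = 0.1299
ln(S/K) + (r − q + σ²/2)T = ln(440/380) + (0.047 − 0.046 + 0.15²/2)·0.75 = 0.1466 + 0.0092 = 0.1558
d₁ = 0.1558 / 0.1299 = 1.1993 → 1.20
d₂ = d₁ − σ√T = 1.1993 − 0.1299 = 1.0694 → 1.07
e^(−qT) = e^(−0.046·0.75) = 0.9661;  e^(−rT) = e^(−0.047·0.75) = 0.9654
N(−d₂) = N(-1.07) = 0.1423;  N(−d₁) = N(-1.20) = 0.1151
P = 380·0.9654·0.1423 − 440·0.9661·0.1151 = 52.2030 − 48.9272 = 3.2759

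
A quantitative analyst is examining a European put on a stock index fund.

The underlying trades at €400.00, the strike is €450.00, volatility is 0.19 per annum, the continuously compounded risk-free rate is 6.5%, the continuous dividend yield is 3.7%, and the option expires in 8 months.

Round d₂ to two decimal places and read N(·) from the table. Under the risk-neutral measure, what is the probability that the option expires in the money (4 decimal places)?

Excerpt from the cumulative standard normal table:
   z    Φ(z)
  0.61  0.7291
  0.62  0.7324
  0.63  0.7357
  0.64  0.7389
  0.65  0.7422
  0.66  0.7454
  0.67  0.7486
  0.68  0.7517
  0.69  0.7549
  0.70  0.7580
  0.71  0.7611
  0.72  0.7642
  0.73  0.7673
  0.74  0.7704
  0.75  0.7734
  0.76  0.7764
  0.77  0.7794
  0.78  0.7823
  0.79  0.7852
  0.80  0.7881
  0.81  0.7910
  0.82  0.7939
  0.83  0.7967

0.7642

T = 0.6667;  σ√T = 0.1551
ln(S/K) + (r − q + σ²/2)T = ln(400/450) + (0.065 − 0.037 + 0.19²/2)·0.6667 = -0.1178 + 0.0307 = -0.0871
d₁ = -0.0871 / 0.1551 = -0.5613 → -0.56
d₂ = d₁ − σ√T = -0.5613 − 0.1551 = -0.7165 → -0.72
Risk-neutral Pr[S_T < K] = N(−d₂) = N(0.72) = 0.7642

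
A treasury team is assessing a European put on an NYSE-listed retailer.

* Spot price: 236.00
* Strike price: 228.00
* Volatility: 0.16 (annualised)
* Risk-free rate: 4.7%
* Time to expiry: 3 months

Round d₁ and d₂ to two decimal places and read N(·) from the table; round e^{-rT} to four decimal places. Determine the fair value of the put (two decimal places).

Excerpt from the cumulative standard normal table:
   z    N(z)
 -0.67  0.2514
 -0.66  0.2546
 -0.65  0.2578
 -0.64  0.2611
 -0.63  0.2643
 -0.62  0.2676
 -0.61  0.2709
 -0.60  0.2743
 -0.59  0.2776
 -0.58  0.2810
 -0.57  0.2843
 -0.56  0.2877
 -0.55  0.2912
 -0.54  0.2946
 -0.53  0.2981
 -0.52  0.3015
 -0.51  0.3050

3.23

σ√T = 0.16·√0.25 = 0.0800
d₁ = [ln(236/228) + (0.047 + 0.16²/2)·0.25] / 0.0800 = [0.0345 + 0.0149] / 0.0800 = 0.6180 → 0.62
d₂ = d₁ − σ√T = 0.6180 − 0.0800 = 0.5380 → 0.54
exp(−rT) = exp(−0.047·0.25) = 0.9883
P = 228·0.9883·N(-0.54) − 236·N(-0.62) = 228·0.9883·0.2946 − 236·0.2676 = 66.3829 − 63.1536 = 3.2293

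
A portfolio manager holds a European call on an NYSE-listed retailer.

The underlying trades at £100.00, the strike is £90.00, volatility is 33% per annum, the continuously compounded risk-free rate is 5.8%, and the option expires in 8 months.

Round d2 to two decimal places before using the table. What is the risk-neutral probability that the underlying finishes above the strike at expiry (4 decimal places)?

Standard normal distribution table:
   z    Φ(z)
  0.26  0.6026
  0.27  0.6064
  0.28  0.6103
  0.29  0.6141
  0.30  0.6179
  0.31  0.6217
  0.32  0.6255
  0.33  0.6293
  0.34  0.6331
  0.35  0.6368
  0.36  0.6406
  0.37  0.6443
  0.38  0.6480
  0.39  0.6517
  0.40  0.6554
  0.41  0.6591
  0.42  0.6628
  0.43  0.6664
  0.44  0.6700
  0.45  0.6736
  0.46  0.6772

σ√T = 0.33·√0.6667 = 0.2694
ln(S/K) + (r + σ²/2)T = ln(100/90) + (0.058 + 0.33²/2)·0.6667 = 0.1054 + 0.0750 = 0.1803
d₁ = 0.1803 / 0.2694 = 0.6693 ≈ 0.67
d₂ = d₁ − σ√T = 0.6693 − 0.2694 = 0.3998 ≈ 0.40
Pr(exercise) under Q = N(d₂) = 0.6554

0.6554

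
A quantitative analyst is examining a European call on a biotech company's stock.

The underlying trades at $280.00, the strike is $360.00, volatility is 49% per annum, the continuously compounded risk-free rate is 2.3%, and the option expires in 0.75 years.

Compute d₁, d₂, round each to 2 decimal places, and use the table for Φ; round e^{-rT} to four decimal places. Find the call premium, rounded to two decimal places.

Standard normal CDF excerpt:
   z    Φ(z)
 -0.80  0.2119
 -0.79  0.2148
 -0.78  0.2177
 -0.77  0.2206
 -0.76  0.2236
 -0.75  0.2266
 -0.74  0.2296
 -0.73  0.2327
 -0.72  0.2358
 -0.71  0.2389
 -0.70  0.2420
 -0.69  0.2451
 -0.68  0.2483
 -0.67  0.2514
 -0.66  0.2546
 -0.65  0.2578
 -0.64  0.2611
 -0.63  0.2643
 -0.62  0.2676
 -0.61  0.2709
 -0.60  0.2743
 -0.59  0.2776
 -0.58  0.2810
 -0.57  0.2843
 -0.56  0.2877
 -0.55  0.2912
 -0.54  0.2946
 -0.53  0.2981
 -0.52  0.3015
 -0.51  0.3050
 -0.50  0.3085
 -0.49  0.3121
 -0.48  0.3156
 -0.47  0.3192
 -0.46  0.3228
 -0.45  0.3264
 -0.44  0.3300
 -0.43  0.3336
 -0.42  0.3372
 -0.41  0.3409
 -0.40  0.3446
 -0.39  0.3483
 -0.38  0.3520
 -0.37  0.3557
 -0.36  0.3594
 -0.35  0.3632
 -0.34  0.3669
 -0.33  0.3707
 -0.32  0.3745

$23.61

T = 0.75;  σ√T = 0.4244
ln(S/K) + (r + σ²/2)T = ln(280/360) + (0.023 + 0.49²/2)·0.75 = -0.2513 + 0.1073 = -0.1440
d₁ = -0.1440 / 0.4244 = -0.3394 ⇒ -0.34
d₂ = d₁ − σ√T = -0.3394 − 0.4244 = -0.7638 ⇒ -0.76
e^(−rT) = e^(−0.023·0.75) = 0.9829
N(d₁) = N(-0.34) = 0.3669;  N(d₂) = N(-0.76) = 0.2236
C = 280·0.3669 − 360·0.9829·0.2236 = 102.7320 − 79.1195 = 23.6125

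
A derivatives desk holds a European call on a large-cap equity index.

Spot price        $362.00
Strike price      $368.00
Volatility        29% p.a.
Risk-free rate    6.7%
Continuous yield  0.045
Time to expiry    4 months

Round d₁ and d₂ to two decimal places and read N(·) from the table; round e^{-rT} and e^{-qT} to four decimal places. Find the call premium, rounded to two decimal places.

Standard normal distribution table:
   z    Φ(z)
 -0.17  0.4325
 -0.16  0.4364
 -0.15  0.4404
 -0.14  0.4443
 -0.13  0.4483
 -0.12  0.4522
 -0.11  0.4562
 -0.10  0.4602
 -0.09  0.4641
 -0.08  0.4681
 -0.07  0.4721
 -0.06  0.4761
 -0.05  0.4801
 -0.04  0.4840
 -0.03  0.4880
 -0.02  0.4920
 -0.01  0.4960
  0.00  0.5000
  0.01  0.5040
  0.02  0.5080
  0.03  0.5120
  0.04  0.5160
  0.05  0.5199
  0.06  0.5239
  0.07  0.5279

T = 0.3333;  σ√T = 0.1674
d₁ = [ln(362/368) + (0.067 − 0.045 + ½·0.29²)·0.3333] / (σ√T) = (-0.0164 + 0.0213) / 0.1674 = 0.0293 ⇒ 0.03
d₂ = 0.0293 − 0.1674 = -0.1381 ⇒ -0.14
e^(−qT) = e^(−0.045·0.3333) = 0.9851;  e^(−rT) = e^(−0.067·0.3333) = 0.9779
N(d₁) = N(0.03) = 0.5120;  N(d₂) = N(-0.14) = 0.4443
C = 362·0.9851·0.5120 − 368·0.9779·0.4443 = 182.5824 − 159.8890 = 22.6934

$22.69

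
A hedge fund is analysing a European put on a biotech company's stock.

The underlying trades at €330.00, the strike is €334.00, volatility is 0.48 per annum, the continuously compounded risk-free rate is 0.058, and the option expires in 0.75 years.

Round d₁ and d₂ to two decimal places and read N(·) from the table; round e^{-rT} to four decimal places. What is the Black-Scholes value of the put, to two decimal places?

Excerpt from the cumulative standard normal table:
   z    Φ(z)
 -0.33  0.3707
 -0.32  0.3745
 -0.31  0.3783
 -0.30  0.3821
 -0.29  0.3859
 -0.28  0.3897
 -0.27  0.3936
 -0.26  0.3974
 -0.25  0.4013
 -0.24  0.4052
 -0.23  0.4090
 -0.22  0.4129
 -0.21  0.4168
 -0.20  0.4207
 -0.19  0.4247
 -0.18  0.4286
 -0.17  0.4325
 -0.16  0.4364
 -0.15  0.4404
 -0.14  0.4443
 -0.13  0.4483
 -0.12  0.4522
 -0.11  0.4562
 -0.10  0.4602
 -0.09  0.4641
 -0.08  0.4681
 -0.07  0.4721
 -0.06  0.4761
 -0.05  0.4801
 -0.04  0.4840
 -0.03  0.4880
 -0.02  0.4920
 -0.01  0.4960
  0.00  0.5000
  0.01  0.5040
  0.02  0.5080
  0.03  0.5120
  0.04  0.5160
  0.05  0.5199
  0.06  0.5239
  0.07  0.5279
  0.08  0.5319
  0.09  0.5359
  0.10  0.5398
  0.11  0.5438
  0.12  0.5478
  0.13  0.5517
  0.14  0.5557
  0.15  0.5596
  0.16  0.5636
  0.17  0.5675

€47.82

σ√T = 0.48·√0.75 = 0.4157
ln(S/K) + (r + σ²/2)T = ln(330/334) + (0.058 + 0.48²/2)·0.75 = -0.0120 + 0.1299 = 0.1179
d₁ = 0.1179 / 0.4157 = 0.2835 ≈ 0.28
d₂ = d₁ − σ√T = 0.2835 − 0.4157 = -0.1322 ≈ -0.13
exp(−rT) = exp(−0.058·0.75) = 0.9574
N(−d₂) = N(0.13) = 0.5517;  N(−d₁) = N(-0.28) = 0.3897
P = 334·0.9574·0.5517 − 330·0.3897 = 176.4180 − 128.6010 = 47.8170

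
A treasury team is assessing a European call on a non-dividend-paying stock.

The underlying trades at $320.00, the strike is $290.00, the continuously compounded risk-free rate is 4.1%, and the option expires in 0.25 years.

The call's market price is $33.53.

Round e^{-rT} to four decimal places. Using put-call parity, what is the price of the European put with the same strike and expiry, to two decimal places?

$0.57

e^(−rT) = e^(−0.041·0.25) = 0.9898
Put-call parity: C − P = S − K·e^(−rT) = 320 − 290·0.9898 = 320 − 287.0420 = 32.9580
P = C − (C − P) = 33.53 − (32.9580) = 0.5720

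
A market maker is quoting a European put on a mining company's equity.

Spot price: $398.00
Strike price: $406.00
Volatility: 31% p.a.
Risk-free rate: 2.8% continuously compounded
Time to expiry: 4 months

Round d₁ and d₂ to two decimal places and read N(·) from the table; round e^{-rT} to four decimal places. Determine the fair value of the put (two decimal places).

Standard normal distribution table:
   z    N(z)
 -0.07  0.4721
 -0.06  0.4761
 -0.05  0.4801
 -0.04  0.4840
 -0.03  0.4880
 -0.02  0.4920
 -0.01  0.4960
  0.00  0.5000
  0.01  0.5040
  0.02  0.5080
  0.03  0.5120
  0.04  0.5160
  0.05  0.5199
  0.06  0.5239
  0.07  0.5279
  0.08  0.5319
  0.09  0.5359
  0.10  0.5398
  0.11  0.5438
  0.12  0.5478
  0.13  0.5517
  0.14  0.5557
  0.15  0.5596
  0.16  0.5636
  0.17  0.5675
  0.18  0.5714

σ√T = 0.31·√0.3333 = 0.1790
d₁ = [ln(398/406) + (0.028 + 0.31²/2)·0.3333] / 0.1790 = [-0.0199 + 0.0254] / 0.1790 = 0.0304 ≈ 0.03
d₂ = d₁ − σ√T = 0.0304 − 0.1790 = -0.1485 ≈ -0.15
exp(−rT) = exp(−0.028·0.3333) = 0.9907
P = 406·0.9907·N(0.15) − 398·N(-0.03) = 406·0.9907·0.5596 − 398·0.4880 = 225.0847 − 194.2240 = 30.8607

$30.86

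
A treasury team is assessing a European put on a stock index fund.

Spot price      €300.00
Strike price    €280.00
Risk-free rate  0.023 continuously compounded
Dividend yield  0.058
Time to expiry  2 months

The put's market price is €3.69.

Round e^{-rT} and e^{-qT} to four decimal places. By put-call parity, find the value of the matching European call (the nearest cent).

exp(−qT) = exp(−0.058·0.1667) = 0.9904;  exp(−rT) = exp(−0.023·0.1667) = 0.9962
Put-call parity: C − P = S·e^(−qT) − K·e^(−rT) = 300·0.9904 − 280·0.9962 = 297.1200 − 278.9360 = 18.1840
C = P + (C − P) = 3.69 + (18.1840) = 21.8740

€21.87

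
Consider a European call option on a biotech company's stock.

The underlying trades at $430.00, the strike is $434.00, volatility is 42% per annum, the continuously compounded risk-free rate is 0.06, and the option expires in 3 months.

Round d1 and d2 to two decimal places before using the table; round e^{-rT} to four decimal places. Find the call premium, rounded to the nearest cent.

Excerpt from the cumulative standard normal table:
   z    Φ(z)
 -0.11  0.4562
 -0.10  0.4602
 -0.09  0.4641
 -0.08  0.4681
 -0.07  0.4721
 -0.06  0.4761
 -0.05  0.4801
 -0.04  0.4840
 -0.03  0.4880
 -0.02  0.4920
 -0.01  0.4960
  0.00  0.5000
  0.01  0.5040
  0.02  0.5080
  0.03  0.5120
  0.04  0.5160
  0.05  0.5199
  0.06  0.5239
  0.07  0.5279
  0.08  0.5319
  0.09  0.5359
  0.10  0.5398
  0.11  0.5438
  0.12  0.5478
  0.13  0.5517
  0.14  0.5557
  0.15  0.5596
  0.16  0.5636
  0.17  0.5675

σ√T = 0.42·√0.25 = 0.2100
d₁ = [ln(430/434) + (0.06 + 0.42²/2)·0.25] / 0.2100 = [-0.0093 + 0.0370] / 0.2100 = 0.1323 which rounds to 0.13
d₂ = d₁ − σ√T = 0.1323 − 0.2100 = -0.0777 which rounds to -0.08
e^(−rT) = e^(−0.06·0.25) = 0.9851
N(d₁) = N(0.13) = 0.5517;  N(d₂) = N(-0.08) = 0.4681
C = 430·0.5517 − 434·0.9851·0.4681 = 237.2310 − 200.1284 = 37.1026

$37.10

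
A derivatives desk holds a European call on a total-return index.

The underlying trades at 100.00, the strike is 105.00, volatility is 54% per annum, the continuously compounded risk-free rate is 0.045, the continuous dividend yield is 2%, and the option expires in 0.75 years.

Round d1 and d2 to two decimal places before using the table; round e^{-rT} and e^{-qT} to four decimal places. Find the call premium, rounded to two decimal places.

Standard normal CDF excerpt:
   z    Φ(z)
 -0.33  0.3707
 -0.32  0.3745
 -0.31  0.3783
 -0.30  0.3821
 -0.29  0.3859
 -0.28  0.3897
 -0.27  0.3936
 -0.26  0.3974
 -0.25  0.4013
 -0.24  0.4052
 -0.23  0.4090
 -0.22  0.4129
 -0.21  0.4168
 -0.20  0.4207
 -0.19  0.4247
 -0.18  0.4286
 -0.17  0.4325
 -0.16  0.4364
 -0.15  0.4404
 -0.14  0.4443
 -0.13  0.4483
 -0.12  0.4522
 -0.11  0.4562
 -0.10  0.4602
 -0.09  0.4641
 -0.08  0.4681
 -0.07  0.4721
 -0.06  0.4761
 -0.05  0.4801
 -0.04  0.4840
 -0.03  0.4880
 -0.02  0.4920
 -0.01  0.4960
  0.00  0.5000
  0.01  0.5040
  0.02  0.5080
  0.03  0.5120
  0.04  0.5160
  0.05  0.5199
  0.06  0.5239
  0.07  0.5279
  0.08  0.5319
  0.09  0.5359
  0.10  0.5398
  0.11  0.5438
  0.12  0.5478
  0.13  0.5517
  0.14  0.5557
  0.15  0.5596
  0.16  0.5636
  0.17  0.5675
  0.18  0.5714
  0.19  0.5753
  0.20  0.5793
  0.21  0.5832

17.12

σ√T = 0.54·√0.75 = 0.4677
d₁ = [ln(100/105) + (0.045 − 0.02 + ½·0.54²)·0.75] / (σ√T) = (-0.0488 + 0.1281) / 0.4677 = 0.1696 → 0.17
d₂ = 0.1696 − 0.4677 = -0.2981 → -0.30
e^(−qT) = e^(−0.02·0.75) = 0.9851;  e^(−rT) = e^(−0.045·0.75) = 0.9668
N(d₁) = N(0.17) = 0.5675;  N(d₂) = N(-0.30) = 0.3821
C = 100·0.9851·0.5675 − 105·0.9668·0.3821 = 55.9044 − 38.7885 = 17.1159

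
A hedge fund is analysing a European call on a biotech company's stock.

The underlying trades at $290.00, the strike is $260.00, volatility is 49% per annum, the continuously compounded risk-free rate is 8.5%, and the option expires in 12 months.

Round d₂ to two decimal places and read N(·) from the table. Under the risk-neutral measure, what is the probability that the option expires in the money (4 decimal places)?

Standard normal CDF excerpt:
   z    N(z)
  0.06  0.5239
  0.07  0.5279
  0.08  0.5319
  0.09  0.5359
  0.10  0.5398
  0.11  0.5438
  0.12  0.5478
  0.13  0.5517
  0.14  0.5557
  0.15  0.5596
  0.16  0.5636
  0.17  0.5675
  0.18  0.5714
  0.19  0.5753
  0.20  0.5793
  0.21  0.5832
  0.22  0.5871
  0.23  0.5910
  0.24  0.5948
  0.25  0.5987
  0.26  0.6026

0.5596

σ√T = 0.49·√1 = 0.4900
d₁ = [ln(290/260) + (0.085 + 0.49²/2)·1] / 0.4900 = [0.1092 + 0.2051] / 0.4900 = 0.6413 → 0.64
d₂ = d₁ − σ√T = 0.6413 − 0.4900 = 0.1513 → 0.15
Risk-neutral Pr[S_T > K] = N(d₂) = N(0.15) = 0.5596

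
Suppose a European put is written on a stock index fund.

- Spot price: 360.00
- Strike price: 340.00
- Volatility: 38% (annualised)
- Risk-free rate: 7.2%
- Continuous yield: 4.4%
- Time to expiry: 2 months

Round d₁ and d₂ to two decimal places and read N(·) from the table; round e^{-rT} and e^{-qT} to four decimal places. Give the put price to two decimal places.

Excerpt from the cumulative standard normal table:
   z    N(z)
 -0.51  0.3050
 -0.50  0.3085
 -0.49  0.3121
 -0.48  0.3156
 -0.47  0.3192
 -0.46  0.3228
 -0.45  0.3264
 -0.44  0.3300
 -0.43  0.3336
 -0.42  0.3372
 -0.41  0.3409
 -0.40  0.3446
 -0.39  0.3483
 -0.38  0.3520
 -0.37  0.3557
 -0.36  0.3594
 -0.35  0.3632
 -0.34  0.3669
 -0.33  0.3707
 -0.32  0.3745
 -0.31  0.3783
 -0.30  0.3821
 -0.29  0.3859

13.03

T = 0.1667;  σ√T = 0.1551
d₁ = [ln(360/340) + (0.072 − 0.044 + 0.38²/2)·0.1667] / 0.1551 = [0.0572 + 0.0167] / 0.1551 = 0.4761 ⇒ 0.48
d₂ = d₁ − σ√T = 0.4761 − 0.1551 = 0.3210 ⇒ 0.32
e^(−qT) = e^(−0.044·0.1667) = 0.9927;  e^(−rT) = e^(−0.072·0.1667) = 0.9881
N(−d₂) = N(-0.32) = 0.3745;  N(−d₁) = N(-0.48) = 0.3156
P = 340·0.9881·0.3745 − 360·0.9927·0.3156 = 125.8148 − 112.7866 = 13.0282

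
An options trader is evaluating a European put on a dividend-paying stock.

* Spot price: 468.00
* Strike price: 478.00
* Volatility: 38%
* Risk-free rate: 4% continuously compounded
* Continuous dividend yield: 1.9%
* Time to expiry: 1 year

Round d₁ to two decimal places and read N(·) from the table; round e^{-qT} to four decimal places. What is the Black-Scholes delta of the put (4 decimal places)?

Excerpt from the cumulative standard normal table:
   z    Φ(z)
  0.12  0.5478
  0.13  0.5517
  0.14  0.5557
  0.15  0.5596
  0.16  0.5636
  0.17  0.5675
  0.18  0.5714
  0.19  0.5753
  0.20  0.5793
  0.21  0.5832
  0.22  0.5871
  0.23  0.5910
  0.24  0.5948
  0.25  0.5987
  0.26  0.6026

-0.4167

σ√T = 0.38 × 1.0000 = 0.3800
d₁ = [ln(468/478) + (0.04 − 0.019 + 0.38²/2)·1] / 0.3800 = [-0.0211 + 0.0932] / 0.3800 = 0.1896 ≈ 0.19
N(d₁) = N(0.19) = 0.5753
Δ_put = e^(−qT)·(N(d₁) − 1) = 0.9812·(0.5753 − 1) = -0.4167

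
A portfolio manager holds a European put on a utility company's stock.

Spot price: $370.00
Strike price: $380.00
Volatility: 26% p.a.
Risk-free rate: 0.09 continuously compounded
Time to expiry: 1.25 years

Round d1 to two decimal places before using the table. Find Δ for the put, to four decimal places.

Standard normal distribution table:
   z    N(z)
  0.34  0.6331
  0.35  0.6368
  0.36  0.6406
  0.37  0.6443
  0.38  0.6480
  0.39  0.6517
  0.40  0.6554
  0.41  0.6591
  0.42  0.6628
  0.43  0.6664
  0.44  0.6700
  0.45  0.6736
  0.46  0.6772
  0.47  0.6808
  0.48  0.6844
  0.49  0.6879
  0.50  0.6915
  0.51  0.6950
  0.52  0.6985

-0.3300

T = 1.25;  σ√T = 0.2907
d₁ = [ln(370/380) + (0.09 + ½·0.26²)·1.25] / (σ√T) = (-0.0267 + 0.1547) / 0.2907 = 0.4406 ≈ 0.44
N(d₁) = N(0.44) = 0.6700
Δ_put = N(d₁) − 1 = 0.6700 − 1 = -0.3300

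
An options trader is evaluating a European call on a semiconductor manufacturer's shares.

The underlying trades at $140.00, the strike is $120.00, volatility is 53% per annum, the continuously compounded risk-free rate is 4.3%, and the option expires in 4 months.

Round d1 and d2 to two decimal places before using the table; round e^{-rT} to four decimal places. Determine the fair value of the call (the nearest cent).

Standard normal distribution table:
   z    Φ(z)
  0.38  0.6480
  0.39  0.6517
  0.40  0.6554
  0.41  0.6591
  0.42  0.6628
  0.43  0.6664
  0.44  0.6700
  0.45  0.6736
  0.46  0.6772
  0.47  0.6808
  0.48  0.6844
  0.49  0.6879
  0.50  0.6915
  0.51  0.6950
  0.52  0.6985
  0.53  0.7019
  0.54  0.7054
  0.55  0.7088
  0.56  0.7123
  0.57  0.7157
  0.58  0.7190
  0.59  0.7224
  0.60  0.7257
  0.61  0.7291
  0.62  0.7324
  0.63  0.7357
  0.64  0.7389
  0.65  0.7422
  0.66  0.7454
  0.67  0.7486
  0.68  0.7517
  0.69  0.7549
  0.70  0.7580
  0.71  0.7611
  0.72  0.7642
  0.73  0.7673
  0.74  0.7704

$28.59

σ√T = 0.53 × 0.5774 = 0.3060
d₁ = [ln(140/120) + (0.043 + ½·0.53²)·0.3333] / (σ√T) = (0.1542 + 0.0611) / 0.3060 = 0.7036 ≈ 0.70
d₂ = 0.7036 − 0.3060 = 0.3976 ≈ 0.40
e^(−rT) = e^(−0.043·0.3333) = 0.9858
N(d₁) = N(0.70) = 0.7580;  N(d₂) = N(0.40) = 0.6554
C = 140·0.7580 − 120·0.9858·0.6554 = 106.1200 − 77.5312 = 28.5888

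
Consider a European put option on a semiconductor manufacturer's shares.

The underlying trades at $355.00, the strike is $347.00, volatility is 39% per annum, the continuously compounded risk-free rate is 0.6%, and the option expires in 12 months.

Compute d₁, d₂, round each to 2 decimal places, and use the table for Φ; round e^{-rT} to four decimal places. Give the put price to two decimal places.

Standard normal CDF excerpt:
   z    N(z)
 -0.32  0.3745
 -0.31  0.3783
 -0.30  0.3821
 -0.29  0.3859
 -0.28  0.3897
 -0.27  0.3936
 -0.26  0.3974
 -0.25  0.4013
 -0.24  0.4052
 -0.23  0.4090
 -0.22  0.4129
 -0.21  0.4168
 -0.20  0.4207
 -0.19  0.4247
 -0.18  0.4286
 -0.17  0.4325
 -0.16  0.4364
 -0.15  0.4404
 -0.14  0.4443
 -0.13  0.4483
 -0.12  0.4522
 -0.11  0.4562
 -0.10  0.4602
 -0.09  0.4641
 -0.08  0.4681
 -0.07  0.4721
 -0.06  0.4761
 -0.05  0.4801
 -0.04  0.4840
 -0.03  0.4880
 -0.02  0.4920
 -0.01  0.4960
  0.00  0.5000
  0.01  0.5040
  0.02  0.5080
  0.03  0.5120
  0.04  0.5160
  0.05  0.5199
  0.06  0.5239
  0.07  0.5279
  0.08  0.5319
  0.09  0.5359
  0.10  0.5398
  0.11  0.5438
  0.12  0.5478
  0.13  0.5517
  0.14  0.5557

T = 1;  σ√T = 0.3900
d₁ = [ln(355/347) + (0.006 + 0.39²/2)·1] / 0.3900 = [0.0228 + 0.0821] / 0.3900 = 0.2688 → 0.27
d₂ = d₁ − σ√T = 0.2688 − 0.3900 = -0.1212 → -0.12
e^(−rT) = e^(−0.006·1) = 0.9940
P = 347·0.9940·N(0.12) − 355·N(-0.27) = 347·0.9940·0.5478 − 355·0.3936 = 188.9461 − 139.7280 = 49.2181

$49.22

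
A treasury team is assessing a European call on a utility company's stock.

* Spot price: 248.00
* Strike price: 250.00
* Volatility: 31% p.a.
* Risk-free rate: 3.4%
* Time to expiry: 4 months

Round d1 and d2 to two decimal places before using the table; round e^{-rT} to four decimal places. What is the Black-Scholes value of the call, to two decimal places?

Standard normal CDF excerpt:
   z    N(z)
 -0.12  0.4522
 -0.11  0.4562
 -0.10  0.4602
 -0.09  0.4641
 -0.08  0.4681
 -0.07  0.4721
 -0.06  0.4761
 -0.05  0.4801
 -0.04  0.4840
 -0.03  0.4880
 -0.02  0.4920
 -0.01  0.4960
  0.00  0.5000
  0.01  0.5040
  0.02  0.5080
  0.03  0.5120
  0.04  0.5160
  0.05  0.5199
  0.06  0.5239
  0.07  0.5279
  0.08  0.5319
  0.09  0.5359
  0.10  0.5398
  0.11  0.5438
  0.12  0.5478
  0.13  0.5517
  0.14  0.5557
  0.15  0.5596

T = 0.3333;  σ√T = 0.1790
d₁ = [ln(248/250) + (0.034 + 0.31²/2)·0.3333] / 0.1790 = [-0.0080 + 0.0274] / 0.1790 = 0.1079 which rounds to 0.11
d₂ = d₁ − σ√T = 0.1079 − 0.1790 = -0.0710 which rounds to -0.07
e^(−rT) = e^(−0.034·0.3333) = 0.9887
C = 248·N(0.11) − 250·0.9887·N(-0.07) = 248·0.5438 − 250·0.9887·0.4721 = 134.8624 − 116.6913 = 18.1711

18.17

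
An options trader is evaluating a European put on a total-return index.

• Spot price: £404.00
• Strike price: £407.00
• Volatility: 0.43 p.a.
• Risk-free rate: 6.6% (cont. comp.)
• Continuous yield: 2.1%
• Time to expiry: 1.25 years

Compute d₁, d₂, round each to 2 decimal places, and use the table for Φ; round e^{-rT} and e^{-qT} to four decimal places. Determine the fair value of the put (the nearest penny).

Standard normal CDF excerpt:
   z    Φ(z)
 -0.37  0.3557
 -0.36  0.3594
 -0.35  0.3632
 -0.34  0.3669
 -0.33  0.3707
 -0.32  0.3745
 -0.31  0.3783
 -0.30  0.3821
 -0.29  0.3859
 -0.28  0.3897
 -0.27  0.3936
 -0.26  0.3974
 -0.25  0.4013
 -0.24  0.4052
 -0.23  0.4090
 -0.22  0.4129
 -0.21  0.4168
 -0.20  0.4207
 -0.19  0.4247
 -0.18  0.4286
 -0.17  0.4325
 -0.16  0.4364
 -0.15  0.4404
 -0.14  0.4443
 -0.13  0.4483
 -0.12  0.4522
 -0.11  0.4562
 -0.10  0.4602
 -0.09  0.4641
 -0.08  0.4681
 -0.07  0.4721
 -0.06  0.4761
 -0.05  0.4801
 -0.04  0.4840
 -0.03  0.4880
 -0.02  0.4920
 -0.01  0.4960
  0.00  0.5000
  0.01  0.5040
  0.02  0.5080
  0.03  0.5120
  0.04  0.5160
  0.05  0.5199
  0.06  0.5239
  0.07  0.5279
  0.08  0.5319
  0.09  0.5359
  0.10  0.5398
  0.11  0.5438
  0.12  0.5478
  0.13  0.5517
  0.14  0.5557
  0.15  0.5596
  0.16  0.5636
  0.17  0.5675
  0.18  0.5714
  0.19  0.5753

£63.87

σ√T = 0.43·√1.25 = 0.4808
ln(S/K) + (r − q + σ²/2)T = ln(404/407) + (0.066 − 0.021 + 0.43²/2)·1.25 = -0.0074 + 0.1718 = 0.1644
d₁ = 0.1644 / 0.4808 = 0.3420 ≈ 0.34
d₂ = d₁ − σ√T = 0.3420 − 0.4808 = -0.1388 ≈ -0.14
exp(−qT) = exp(−0.021·1.25) = 0.9741;  exp(−rT) = exp(−0.066·1.25) = 0.9208
P = 407·0.9208·N(0.14) − 404·0.9741·N(-0.34) = 407·0.9208·0.5557 − 404·0.9741·0.3669 = 208.2572 − 144.3885 = 63.8687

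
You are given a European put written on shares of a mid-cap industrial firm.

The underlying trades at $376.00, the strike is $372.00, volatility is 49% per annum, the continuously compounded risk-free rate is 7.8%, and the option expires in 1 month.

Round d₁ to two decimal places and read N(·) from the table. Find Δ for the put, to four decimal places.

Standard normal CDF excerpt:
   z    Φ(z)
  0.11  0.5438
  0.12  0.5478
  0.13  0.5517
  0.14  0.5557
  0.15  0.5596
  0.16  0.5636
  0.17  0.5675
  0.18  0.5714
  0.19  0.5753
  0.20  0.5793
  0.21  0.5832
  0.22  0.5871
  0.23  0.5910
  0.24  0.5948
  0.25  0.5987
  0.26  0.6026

-0.4247

σ√T = 0.49·√0.08333 = 0.1415
ln(S/K) + (r + σ²/2)T = ln(376/372) + (0.078 + 0.49²/2)·0.08333 = 0.0107 + 0.0165 = 0.0272
d₁ = 0.0272 / 0.1415 = 0.1923 ≈ 0.19
N(d₁) = N(0.19) = 0.5753
Δ_put = N(d₁) − 1 = 0.5753 − 1 = -0.4247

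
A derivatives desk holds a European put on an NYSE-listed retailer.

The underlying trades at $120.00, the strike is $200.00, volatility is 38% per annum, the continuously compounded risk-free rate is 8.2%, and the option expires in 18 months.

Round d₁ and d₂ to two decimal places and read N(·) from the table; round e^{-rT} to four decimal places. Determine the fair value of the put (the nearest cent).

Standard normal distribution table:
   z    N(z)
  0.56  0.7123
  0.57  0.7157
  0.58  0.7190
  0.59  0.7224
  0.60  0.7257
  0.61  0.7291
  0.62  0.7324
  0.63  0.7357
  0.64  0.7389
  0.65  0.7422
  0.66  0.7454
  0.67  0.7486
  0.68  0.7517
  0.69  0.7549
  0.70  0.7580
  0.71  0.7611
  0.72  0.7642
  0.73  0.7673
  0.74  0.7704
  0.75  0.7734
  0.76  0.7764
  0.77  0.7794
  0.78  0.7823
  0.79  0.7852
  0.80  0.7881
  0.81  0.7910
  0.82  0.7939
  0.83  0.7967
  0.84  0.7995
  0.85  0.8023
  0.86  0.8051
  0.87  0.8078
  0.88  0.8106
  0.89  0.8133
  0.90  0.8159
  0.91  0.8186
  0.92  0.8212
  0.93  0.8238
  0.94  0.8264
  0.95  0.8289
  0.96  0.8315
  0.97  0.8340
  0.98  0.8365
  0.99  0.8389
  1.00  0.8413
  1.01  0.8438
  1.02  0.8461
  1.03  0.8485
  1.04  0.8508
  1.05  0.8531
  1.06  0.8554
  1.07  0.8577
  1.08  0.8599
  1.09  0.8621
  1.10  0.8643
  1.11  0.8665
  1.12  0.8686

σ√T = 0.38 × 1.2247 = 0.4654
d₁ = [ln(120/200) + (0.082 + 0.38²/2)·1.5] / 0.4654 = [-0.5108 + 0.2313] / 0.4654 = -0.6006 ⇒ -0.60
d₂ = d₁ − σ√T = -0.6006 − 0.4654 = -1.0660 ⇒ -1.07
exp(−rT) = exp(−0.082·1.5) = 0.8843
N(−d₂) = N(1.07) = 0.8577;  N(−d₁) = N(0.60) = 0.7257
P = 200·0.8843·0.8577 − 120·0.7257 = 151.6928 − 87.0840 = 64.6088

$64.61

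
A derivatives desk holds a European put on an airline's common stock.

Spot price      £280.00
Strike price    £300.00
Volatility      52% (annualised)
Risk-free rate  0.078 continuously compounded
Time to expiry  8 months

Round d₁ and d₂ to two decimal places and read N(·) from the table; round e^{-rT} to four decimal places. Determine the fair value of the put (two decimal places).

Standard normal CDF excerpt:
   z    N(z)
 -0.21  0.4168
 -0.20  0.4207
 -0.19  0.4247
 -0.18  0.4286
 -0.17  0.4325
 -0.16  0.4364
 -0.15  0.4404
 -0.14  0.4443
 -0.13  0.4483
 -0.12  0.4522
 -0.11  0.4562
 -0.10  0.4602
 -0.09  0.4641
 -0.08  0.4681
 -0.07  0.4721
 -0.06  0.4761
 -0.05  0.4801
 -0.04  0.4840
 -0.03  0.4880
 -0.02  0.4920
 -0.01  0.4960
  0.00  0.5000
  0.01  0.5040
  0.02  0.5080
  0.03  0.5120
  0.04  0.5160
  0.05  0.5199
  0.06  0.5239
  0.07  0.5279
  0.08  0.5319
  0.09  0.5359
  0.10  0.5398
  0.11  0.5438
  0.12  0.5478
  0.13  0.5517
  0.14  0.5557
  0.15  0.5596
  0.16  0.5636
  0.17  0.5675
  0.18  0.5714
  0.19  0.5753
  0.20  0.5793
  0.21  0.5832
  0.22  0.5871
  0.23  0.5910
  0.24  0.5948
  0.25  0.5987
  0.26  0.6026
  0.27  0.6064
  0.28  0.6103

£49.40

σ√T = 0.52·√0.6667 = 0.4246
ln(S/K) + (r + σ²/2)T = ln(280/300) + (0.078 + 0.52²/2)·0.6667 = -0.0690 + 0.1421 = 0.0731
d₁ = 0.0731 / 0.4246 = 0.1723 which rounds to 0.17
d₂ = d₁ − σ√T = 0.1723 − 0.4246 = -0.2523 which rounds to -0.25
e^(−rT) = e^(−0.078·0.6667) = 0.9493
P = 300·0.9493·N(0.25) − 280·N(-0.17) = 300·0.9493·0.5987 − 280·0.4325 = 170.5038 − 121.1000 = 49.4038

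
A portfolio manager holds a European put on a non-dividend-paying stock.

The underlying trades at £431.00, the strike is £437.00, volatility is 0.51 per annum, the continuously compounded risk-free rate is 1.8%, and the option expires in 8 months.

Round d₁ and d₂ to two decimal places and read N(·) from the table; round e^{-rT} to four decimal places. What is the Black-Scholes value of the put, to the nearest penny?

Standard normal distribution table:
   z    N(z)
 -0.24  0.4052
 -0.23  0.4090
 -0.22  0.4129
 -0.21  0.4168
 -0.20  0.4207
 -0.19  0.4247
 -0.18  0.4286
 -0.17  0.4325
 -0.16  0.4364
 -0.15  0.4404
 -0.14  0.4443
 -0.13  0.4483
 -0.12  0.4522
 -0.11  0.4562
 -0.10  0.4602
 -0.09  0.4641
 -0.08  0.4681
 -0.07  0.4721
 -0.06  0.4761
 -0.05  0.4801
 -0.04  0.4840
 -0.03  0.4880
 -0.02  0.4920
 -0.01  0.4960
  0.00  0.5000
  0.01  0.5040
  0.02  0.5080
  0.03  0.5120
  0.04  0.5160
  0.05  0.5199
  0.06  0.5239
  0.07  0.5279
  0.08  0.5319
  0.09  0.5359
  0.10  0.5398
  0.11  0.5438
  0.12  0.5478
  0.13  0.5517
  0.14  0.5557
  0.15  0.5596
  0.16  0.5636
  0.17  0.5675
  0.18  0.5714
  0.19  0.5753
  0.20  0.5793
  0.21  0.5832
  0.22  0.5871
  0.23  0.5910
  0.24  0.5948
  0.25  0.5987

£70.50

σ√T = 0.51 × 0.8165 = 0.4164
ln(S/K) + (r + σ²/2)T = ln(431/437) + (0.018 + 0.51²/2)·0.6667 = -0.0138 + 0.0987 = 0.0849
d₁ = 0.0849 / 0.4164 = 0.2038 ⇒ 0.20
d₂ = d₁ − σ√T = 0.2038 − 0.4164 = -0.2126 ⇒ -0.21
e^(−rT) = e^(−0.018·0.6667) = 0.9881
N(−d₂) = N(0.21) = 0.5832;  N(−d₁) = N(-0.20) = 0.4207
P = 437·0.9881·0.5832 − 431·0.4207 = 251.8256 − 181.3217 = 70.5039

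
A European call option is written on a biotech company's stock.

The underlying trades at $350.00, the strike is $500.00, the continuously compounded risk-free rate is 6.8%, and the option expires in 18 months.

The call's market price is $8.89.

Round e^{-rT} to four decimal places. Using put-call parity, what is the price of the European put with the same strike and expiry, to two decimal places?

$110.39

exp(−rT) = exp(−0.068·1.5) = 0.9030
Put-call parity: C − P = S − K·e^(−rT) = 350 − 500·0.9030 = 350 − 451.5000 = -101.5000
P = C − (C − P) = 8.89 − (-101.5000) = 110.3900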